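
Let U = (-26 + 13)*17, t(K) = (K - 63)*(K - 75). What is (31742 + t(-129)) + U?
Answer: 70689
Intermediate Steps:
t(K) = (-75 + K)*(-63 + K) (t(K) = (-63 + K)*(-75 + K) = (-75 + K)*(-63 + K))
U = -221 (U = -13*17 = -221)
(31742 + t(-129)) + U = (31742 + (4725 + (-129)² - 138*(-129))) - 221 = (31742 + (4725 + 16641 + 17802)) - 221 = (31742 + 39168) - 221 = 70910 - 221 = 70689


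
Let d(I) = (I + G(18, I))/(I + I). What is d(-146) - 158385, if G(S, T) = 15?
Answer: -46248289/292 ≈ -1.5838e+5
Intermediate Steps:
d(I) = (15 + I)/(2*I) (d(I) = (I + 15)/(I + I) = (15 + I)/((2*I)) = (15 + I)*(1/(2*I)) = (15 + I)/(2*I))
d(-146) - 158385 = (1/2)*(15 - 146)/(-146) - 158385 = (1/2)*(-1/146)*(-131) - 158385 = 131/292 - 158385 = -46248289/292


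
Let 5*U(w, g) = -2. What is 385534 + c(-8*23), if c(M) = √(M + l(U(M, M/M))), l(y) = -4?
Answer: 385534 + 2*I*√47 ≈ 3.8553e+5 + 13.711*I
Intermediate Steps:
U(w, g) = -⅖ (U(w, g) = (⅕)*(-2) = -⅖)
c(M) = √(-4 + M) (c(M) = √(M - 4) = √(-4 + M))
385534 + c(-8*23) = 385534 + √(-4 - 8*23) = 385534 + √(-4 - 184) = 385534 + √(-188) = 385534 + 2*I*√47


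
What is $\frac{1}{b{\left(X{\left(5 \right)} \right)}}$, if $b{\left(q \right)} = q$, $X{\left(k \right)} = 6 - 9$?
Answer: $- \frac{1}{3} \approx -0.33333$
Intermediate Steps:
$X{\left(k \right)} = -3$ ($X{\left(k \right)} = 6 - 9 = -3$)
$\frac{1}{b{\left(X{\left(5 \right)} \right)}} = \frac{1}{-3} = - \frac{1}{3}$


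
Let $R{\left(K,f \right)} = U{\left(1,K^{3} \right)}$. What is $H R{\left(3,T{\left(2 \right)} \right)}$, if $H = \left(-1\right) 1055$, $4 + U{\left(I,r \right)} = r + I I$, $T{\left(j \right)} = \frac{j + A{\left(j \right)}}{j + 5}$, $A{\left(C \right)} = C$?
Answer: $-25320$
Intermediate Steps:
$T{\left(j \right)} = \frac{2 j}{5 + j}$ ($T{\left(j \right)} = \frac{j + j}{j + 5} = \frac{2 j}{5 + j}$)
$U{\left(I,r \right)} = -4 + r + I^{2}$ ($U{\left(I,r \right)} = -4 + \left(r + I I\right) = -4 + \left(r + I^{2}\right) = -4 + r + I^{2}$)
$R{\left(K,f \right)} = -3 + K^{3}$ ($R{\left(K,f \right)} = -4 + K^{3} + 1^{2} = -4 + K^{3} + 1 = -3 + K^{3}$)
$H = -1055$
$H R{\left(3,T{\left(2 \right)} \right)} = - 1055 \left(-3 + 3^{3}\right) = - 1055 \left(-3 + 27\right) = \left(-1055\right) 24 = -25320$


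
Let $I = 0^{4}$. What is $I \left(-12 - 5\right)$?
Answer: $0$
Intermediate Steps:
$I = 0$
$I \left(-12 - 5\right) = 0 \left(-12 - 5\right) = 0 \left(-17\right) = 0$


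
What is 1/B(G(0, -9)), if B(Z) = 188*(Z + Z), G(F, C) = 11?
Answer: 1/4136 ≈ 0.00024178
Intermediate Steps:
B(Z) = 376*Z (B(Z) = 188*(2*Z) = 376*Z)
1/B(G(0, -9)) = 1/(376*11) = 1/4136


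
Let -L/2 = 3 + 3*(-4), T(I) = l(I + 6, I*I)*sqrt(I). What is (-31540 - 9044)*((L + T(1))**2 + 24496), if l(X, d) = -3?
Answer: -1003277064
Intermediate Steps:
T(I) = -3*sqrt(I)
L = 18 (L = -2*(3 + 3*(-4)) = -2*(3 - 12) = -2*(-9) = 18)
(-31540 - 9044)*((L + T(1))**2 + 24496) = (-31540 - 9044)*((18 - 3*sqrt(1))**2 + 24496) = -40584*((18 - 3*1)**2 + 24496) = -40584*((18 - 3)**2 + 24496) = -40584*(15**2 + 24496) = -40584*(225 + 24496) = -40584*24721 = -1003277064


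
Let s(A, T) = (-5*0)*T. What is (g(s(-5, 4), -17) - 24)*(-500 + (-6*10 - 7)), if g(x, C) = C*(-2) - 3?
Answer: -3969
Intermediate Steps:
s(A, T) = 0 (s(A, T) = 0*T = 0)
g(x, C) = -3 - 2*C (g(x, C) = -2*C - 3 = -3 - 2*C)
(g(s(-5, 4), -17) - 24)*(-500 + (-6*10 - 7)) = ((-3 - 2*(-17)) - 24)*(-500 + (-6*10 - 7)) = ((-3 + 34) - 24)*(-500 + (-60 - 7)) = (31 - 24)*(-500 - 67) = 7*(-567) = -3969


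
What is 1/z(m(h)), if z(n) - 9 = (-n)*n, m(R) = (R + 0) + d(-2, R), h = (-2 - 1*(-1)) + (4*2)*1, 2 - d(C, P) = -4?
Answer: -1/160 ≈ -0.0062500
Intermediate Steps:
d(C, P) = 6 (d(C, P) = 2 - 1*(-4) = 2 + 4 = 6)
h = 7 (h = (-2 + 1) + 8*1 = -1 + 8 = 7)
m(R) = 6 + R (m(R) = (R + 0) + 6 = R + 6 = 6 + R)
z(n) = 9 - n² (z(n) = 9 + (-n)*n = 9 - n²)
1/z(m(h)) = 1/(9 - (6 + 7)²) = 1/(9 - 1*13²) = 1/(9 - 1*169) = 1/(9 - 169) = 1/(-160) = -1/160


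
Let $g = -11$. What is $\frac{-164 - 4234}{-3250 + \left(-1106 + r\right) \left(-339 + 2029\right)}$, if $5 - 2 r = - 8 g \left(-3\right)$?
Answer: $\frac{4398}{1645085} \approx 0.0026734$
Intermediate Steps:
$r = \frac{269}{2}$ ($r = \frac{5}{2} - \frac{\left(-8\right) \left(-11\right) \left(-3\right)}{2} = \frac{5}{2} - \frac{88 \left(-3\right)}{2} = \frac{5}{2} - -132 = \frac{5}{2} + 132 = \frac{269}{2} \approx 134.5$)
$\frac{-164 - 4234}{-3250 + \left(-1106 + r\right) \left(-339 + 2029\right)} = \frac{-164 - 4234}{-3250 + \left(-1106 + \frac{269}{2}\right) \left(-339 + 2029\right)} = - \frac{4398}{-3250 - 1641835} = - \frac{4398}{-1645085} = \left(-4398\right) \left(- \frac{1}{1645085}\right) = \frac{4398}{1645085}$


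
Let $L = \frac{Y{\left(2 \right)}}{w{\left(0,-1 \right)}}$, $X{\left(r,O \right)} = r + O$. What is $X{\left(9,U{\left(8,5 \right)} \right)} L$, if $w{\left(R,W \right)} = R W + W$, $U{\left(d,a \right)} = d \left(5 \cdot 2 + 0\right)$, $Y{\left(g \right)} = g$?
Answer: $-178$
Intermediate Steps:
$U{\left(d,a \right)} = 10 d$ ($U{\left(d,a \right)} = d \left(10 + 0\right) = d 10 = 10 d$)
$w{\left(R,W \right)} = W + R W$
$X{\left(r,O \right)} = O + r$
$L = -2$ ($L = \frac{2}{\left(-1\right) \left(1 + 0\right)} = \frac{2}{\left(-1\right) 1} = \frac{2}{-1} = 2 \left(-1\right) = -2$)
$X{\left(9,U{\left(8,5 \right)} \right)} L = \left(10 \cdot 8 + 9\right) \left(-2\right) = \left(80 + 9\right) \left(-2\right) = 89 \left(-2\right) = -178$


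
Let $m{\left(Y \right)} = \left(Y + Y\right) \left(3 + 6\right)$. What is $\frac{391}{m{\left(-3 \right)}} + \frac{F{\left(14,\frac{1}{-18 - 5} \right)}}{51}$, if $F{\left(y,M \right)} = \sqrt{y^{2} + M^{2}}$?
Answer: $- \frac{391}{54} + \frac{\sqrt{103685}}{1173} \approx -6.9662$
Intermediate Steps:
$m{\left(Y \right)} = 18 Y$ ($m{\left(Y \right)} = 2 Y 9 = 18 Y$)
$F{\left(y,M \right)} = \sqrt{M^{2} + y^{2}}$
$\frac{391}{m{\left(-3 \right)}} + \frac{F{\left(14,\frac{1}{-18 - 5} \right)}}{51} = \frac{391}{18 \left(-3\right)} + \frac{\sqrt{\left(\frac{1}{-18 - 5}\right)^{2} + 14^{2}}}{51} = \frac{391}{-54} + \sqrt{\left(\frac{1}{-23}\right)^{2} + 196} \cdot \frac{1}{51} = 391 \left(- \frac{1}{54}\right) + \sqrt{\left(- \frac{1}{23}\right)^{2} + 196} \cdot \frac{1}{51} = - \frac{391}{54} + \sqrt{\frac{1}{529} + 196} \cdot \frac{1}{51} = - \frac{391}{54} + \sqrt{\frac{103685}{529}} \cdot \frac{1}{51} = - \frac{391}{54} + \frac{\sqrt{103685}}{23} \cdot \frac{1}{51} = - \frac{391}{54} + \frac{\sqrt{103685}}{1173}$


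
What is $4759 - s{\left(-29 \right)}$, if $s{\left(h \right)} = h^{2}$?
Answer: $3918$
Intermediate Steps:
$4759 - s{\left(-29 \right)} = 4759 - \left(-29\right)^{2} = 4759 - 841 = 3918$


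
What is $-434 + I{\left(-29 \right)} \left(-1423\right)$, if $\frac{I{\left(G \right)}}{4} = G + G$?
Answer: $329702$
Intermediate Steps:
$I{\left(G \right)} = 8 G$ ($I{\left(G \right)} = 4 \left(G + G\right) = 4 \cdot 2 G = 8 G$)
$-434 + I{\left(-29 \right)} \left(-1423\right) = -434 + 8 \left(-29\right) \left(-1423\right) = -434 - -330136 = -434 + 330136 = 329702$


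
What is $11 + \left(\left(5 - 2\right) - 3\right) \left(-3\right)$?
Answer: $11$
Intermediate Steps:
$11 + \left(\left(5 - 2\right) - 3\right) \left(-3\right) = 11 + \left(3 - 3\right) \left(-3\right) = 11 + 0 \left(-3\right) = 11 + 0 = 11$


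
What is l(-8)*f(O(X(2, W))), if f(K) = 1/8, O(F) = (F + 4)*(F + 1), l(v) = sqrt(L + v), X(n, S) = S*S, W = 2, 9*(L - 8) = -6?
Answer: I*sqrt(6)/24 ≈ 0.10206*I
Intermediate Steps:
L = 22/3 (L = 8 + (1/9)*(-6) = 8 - 2/3 = 22/3 ≈ 7.3333)
X(n, S) = S**2
l(v) = sqrt(22/3 + v)
O(F) = (1 + F)*(4 + F) (O(F) = (4 + F)*(1 + F) = (1 + F)*(4 + F))
f(K) = 1/8
l(-8)*f(O(X(2, W))) = (sqrt(66 + 9*(-8))/3)*(1/8) = (sqrt(66 - 72)/3)*(1/8) = (sqrt(-6)/3)*(1/8) = ((I*sqrt(6))/3)*(1/8) = (I*sqrt(6)/3)*(1/8) = I*sqrt(6)/24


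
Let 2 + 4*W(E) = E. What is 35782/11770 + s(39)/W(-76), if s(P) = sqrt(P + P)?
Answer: 17891/5885 - 2*sqrt(78)/39 ≈ 2.5872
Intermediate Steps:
W(E) = -1/2 + E/4
s(P) = sqrt(2)*sqrt(P) (s(P) = sqrt(2*P) = sqrt(2)*sqrt(P))
35782/11770 + s(39)/W(-76) = 35782/11770 + (sqrt(2)*sqrt(39))/(-1/2 + (1/4)*(-76)) = 35782*(1/11770) + sqrt(78)/(-1/2 - 19) = 17891/5885 + sqrt(78)/(-39/2) = 17891/5885 + sqrt(78)*(-2/39) = 17891/5885 - 2*sqrt(78)/39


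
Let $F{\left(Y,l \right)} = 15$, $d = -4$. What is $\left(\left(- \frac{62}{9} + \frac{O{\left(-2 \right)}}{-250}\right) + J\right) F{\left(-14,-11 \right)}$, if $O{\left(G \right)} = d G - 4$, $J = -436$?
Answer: $- \frac{498268}{75} \approx -6643.6$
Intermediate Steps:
$O{\left(G \right)} = -4 - 4 G$ ($O{\left(G \right)} = - 4 G - 4 = -4 - 4 G$)
$\left(\left(- \frac{62}{9} + \frac{O{\left(-2 \right)}}{-250}\right) + J\right) F{\left(-14,-11 \right)} = \left(\left(- \frac{62}{9} + \frac{-4 - -8}{-250}\right) - 436\right) 15 = \left(\left(\left(-62\right) \frac{1}{9} + \left(-4 + 8\right) \left(- \frac{1}{250}\right)\right) - 436\right) 15 = \left(\left(- \frac{62}{9} + 4 \left(- \frac{1}{250}\right)\right) - 436\right) 15 = \left(\left(- \frac{62}{9} - \frac{2}{125}\right) - 436\right) 15 = \left(- \frac{7768}{1125} - 436\right) 15 = \left(- \frac{498268}{1125}\right) 15 = - \frac{498268}{75}$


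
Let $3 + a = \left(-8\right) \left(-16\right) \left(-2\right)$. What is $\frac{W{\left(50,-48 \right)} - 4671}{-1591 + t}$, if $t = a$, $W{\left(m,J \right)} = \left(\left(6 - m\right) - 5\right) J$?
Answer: $\frac{2319}{1850} \approx 1.2535$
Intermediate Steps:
$a = -259$ ($a = -3 + \left(-8\right) \left(-16\right) \left(-2\right) = -3 + 128 \left(-2\right) = -3 - 256 = -259$)
$W{\left(m,J \right)} = J \left(1 - m\right)$ ($W{\left(m,J \right)} = \left(1 - m\right) J = J \left(1 - m\right)$)
$t = -259$
$\frac{W{\left(50,-48 \right)} - 4671}{-1591 + t} = \frac{- 48 \left(1 - 50\right) - 4671}{-1591 - 259} = \frac{- 48 \left(1 - 50\right) - 4671}{-1850} = \left(\left(-48\right) \left(-49\right) - 4671\right) \left(- \frac{1}{1850}\right) = \left(2352 - 4671\right) \left(- \frac{1}{1850}\right) = \left(-2319\right) \left(- \frac{1}{1850}\right) = \frac{2319}{1850}$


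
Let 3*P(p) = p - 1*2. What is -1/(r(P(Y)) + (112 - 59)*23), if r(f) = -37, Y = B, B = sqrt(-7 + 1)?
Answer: -1/1182 ≈ -0.00084602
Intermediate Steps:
B = I*sqrt(6) (B = sqrt(-6) = I*sqrt(6) ≈ 2.4495*I)
Y = I*sqrt(6) ≈ 2.4495*I
P(p) = -2/3 + p/3 (P(p) = (p - 1*2)/3 = (p - 2)/3 = (-2 + p)/3 = -2/3 + p/3)
-1/(r(P(Y)) + (112 - 59)*23) = -1/(-37 + (112 - 59)*23) = -1/(-37 + 53*23) = -1/(-37 + 1219) = -1/1182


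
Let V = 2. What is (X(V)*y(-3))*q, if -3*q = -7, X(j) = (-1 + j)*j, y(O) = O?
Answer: -14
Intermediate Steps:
X(j) = j*(-1 + j)
q = 7/3 (q = -⅓*(-7) = 7/3 ≈ 2.3333)
(X(V)*y(-3))*q = ((2*(-1 + 2))*(-3))*(7/3) = ((2*1)*(-3))*(7/3) = (2*(-3))*(7/3) = -6*7/3 = -14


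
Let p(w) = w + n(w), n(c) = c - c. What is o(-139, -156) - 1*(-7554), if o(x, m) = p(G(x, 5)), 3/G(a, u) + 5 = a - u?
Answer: 1125543/149 ≈ 7554.0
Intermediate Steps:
n(c) = 0
G(a, u) = 3/(-5 + a - u) (G(a, u) = 3/(-5 + (a - u)) = 3/(-5 + a - u))
p(w) = w (p(w) = w + 0 = w)
o(x, m) = -3/(10 - x) (o(x, m) = -3/(5 + 5 - x) = -3/(10 - x))
o(-139, -156) - 1*(-7554) = 3/(-10 - 139) - 1*(-7554) = 3/(-149) + 7554 = 3*(-1/149) + 7554 = -3/149 + 7554 = 1125543/149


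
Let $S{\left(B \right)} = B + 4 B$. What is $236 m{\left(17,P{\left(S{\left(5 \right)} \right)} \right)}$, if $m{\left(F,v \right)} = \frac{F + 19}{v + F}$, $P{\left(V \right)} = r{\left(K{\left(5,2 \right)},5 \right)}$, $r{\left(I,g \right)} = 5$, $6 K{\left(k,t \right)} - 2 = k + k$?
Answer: $\frac{4248}{11} \approx 386.18$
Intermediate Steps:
$K{\left(k,t \right)} = \frac{1}{3} + \frac{k}{3}$ ($K{\left(k,t \right)} = \frac{1}{3} + \frac{k + k}{6} = \frac{1}{3} + \frac{2 k}{6} = \frac{1}{3} + \frac{k}{3}$)
$S{\left(B \right)} = 5 B$
$P{\left(V \right)} = 5$
$m{\left(F,v \right)} = \frac{19 + F}{F + v}$
$236 m{\left(17,P{\left(S{\left(5 \right)} \right)} \right)} = 236 \frac{19 + 17}{17 + 5} = 236 \cdot \frac{1}{22} \cdot 36 = 236 \cdot \frac{18}{11} = \frac{4248}{11}$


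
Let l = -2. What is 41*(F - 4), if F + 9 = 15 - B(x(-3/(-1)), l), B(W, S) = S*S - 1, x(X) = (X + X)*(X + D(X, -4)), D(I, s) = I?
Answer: -41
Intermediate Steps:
x(X) = 4*X² (x(X) = (X + X)*(X + X) = (2*X)*(2*X) = 4*X²)
B(W, S) = -1 + S² (B(W, S) = S² - 1 = -1 + S²)
F = 3 (F = -9 + (15 - (-1 + (-2)²)) = -9 + (15 - (-1 + 4)) = -9 + (15 - 1*3) = -9 + (15 - 3) = -9 + 12 = 3)
41*(F - 4) = 41*(3 - 4) = 41*(-1) = -41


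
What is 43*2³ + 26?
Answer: 370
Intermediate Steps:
43*2³ + 26 = 43*8 + 26 = 344 + 26 = 370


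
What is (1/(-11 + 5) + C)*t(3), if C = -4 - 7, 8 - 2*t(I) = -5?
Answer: -871/12 ≈ -72.583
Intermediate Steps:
t(I) = 13/2 (t(I) = 4 - ½*(-5) = 4 + 5/2 = 13/2)
C = -11
(1/(-11 + 5) + C)*t(3) = (1/(-11 + 5) - 11)*(13/2) = (1/(-6) - 11)*(13/2) = (-⅙ - 11)*(13/2) = -67/6*13/2 = -871/12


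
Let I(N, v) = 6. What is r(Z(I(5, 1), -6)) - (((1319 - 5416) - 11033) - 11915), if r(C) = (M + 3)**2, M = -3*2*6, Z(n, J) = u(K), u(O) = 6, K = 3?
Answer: 28134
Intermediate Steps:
Z(n, J) = 6
M = -36 (M = -6*6 = -36)
r(C) = 1089 (r(C) = (-36 + 3)**2 = (-33)**2 = 1089)
r(Z(I(5, 1), -6)) - (((1319 - 5416) - 11033) - 11915) = 1089 - (((1319 - 5416) - 11033) - 11915) = 1089 - ((-4097 - 11033) - 11915) = 1089 - (-15130 - 11915) = 1089 - 1*(-27045) = 1089 + 27045 = 28134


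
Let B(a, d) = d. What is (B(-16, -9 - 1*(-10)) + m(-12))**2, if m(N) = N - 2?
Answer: 169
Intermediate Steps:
m(N) = -2 + N
(B(-16, -9 - 1*(-10)) + m(-12))**2 = ((-9 - 1*(-10)) + (-2 - 12))**2 = ((-9 + 10) - 14)**2 = (1 - 14)**2 = (-13)**2 = 169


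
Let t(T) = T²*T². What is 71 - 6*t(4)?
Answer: -1465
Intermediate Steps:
t(T) = T⁴
71 - 6*t(4) = 71 - 6*4⁴ = 71 - 6*256 = 71 - 1536 = -1465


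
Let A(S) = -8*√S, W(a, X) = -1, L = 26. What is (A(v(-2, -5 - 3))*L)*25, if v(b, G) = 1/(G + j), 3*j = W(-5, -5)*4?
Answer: -2600*I*√21/7 ≈ -1702.1*I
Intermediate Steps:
j = -4/3 (j = (-1*4)/3 = (⅓)*(-4) = -4/3 ≈ -1.3333)
v(b, G) = 1/(-4/3 + G) (v(b, G) = 1/(G - 4/3) = 1/(-4/3 + G))
(A(v(-2, -5 - 3))*L)*25 = (-8*√3*(I/√(4 - 3*(-5 - 3)))*26)*25 = (-8*√3*(I*√7/14)*26)*25 = (-8*I*√21/14*26)*25 = (-4*I*√21/7*26)*25 = -104*I*√21/7*25 = -2600*I*√21/7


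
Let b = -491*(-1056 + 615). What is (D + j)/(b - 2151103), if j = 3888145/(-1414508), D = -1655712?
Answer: 2342021757841/2736467570576 ≈ 0.85586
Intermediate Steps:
b = 216531 (b = -491*(-441) = 216531)
j = -3888145/1414508 (j = 3888145*(-1/1414508) = -3888145/1414508 ≈ -2.7488)
(D + j)/(b - 2151103) = (-1655712 - 3888145/1414508)/(216531 - 2151103) = -2342021757841/1414508/(-1934572) = -2342021757841/1414508*(-1/1934572) = 2342021757841/2736467570576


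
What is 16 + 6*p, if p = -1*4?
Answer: -8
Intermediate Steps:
p = -4
16 + 6*p = 16 + 6*(-4) = 16 - 24 = -8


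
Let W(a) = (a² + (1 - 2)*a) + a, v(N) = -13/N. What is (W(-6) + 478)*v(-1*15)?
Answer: 6682/15 ≈ 445.47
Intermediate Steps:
W(a) = a² (W(a) = (a² - a) + a = a²)
(W(-6) + 478)*v(-1*15) = ((-6)² + 478)*(-13/((-1*15))) = (36 + 478)*(-13/(-15)) = 514*(-13*(-1/15)) = 514*(13/15) = 6682/15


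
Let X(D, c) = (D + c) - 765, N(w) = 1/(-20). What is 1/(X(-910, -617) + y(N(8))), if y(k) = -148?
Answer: -1/2440 ≈ -0.00040984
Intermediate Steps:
N(w) = -1/20
X(D, c) = -765 + D + c
1/(X(-910, -617) + y(N(8))) = 1/((-765 - 910 - 617) - 148) = 1/(-2292 - 148) = 1/(-2440) = -1/2440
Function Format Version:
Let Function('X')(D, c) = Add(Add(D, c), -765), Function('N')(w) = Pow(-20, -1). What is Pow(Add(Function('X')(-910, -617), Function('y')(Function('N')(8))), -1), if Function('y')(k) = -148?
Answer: Rational(-1, 2440) ≈ -0.00040984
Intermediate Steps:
Function('N')(w) = Rational(-1, 20)
Function('X')(D, c) = Add(-765, D, c)
Pow(Add(Function('X')(-910, -617), Function('y')(Function('N')(8))), -1) = Pow(Add(Add(-765, -910, -617), -148), -1) = Pow(Add(-2292, -148), -1) = Pow(-2440, -1) = Rational(-1, 2440)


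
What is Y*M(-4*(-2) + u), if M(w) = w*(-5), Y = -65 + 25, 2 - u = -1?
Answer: 2200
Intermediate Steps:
u = 3 (u = 2 - 1*(-1) = 2 + 1 = 3)
Y = -40
M(w) = -5*w
Y*M(-4*(-2) + u) = -(-200)*(-4*(-2) + 3) = -(-200)*(8 + 3) = -(-200)*11 = -40*(-55) = 2200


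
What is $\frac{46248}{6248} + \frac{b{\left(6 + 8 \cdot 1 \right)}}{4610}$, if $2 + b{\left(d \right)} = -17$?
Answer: $\frac{26635571}{3600410} \approx 7.3979$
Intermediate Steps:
$b{\left(d \right)} = -19$ ($b{\left(d \right)} = -2 - 17 = -19$)
$\frac{46248}{6248} + \frac{b{\left(6 + 8 \cdot 1 \right)}}{4610} = \frac{46248}{6248} - \frac{19}{4610} = 46248 \cdot \frac{1}{6248} - \frac{19}{4610} = \frac{5781}{781} - \frac{19}{4610} = \frac{26635571}{3600410}$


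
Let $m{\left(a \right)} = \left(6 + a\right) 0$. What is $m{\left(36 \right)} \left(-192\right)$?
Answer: $0$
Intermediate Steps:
$m{\left(a \right)} = 0$
$m{\left(36 \right)} \left(-192\right) = 0 \left(-192\right) = 0$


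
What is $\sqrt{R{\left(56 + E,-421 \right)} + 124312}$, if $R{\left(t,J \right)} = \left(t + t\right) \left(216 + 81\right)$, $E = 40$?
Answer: $2 \sqrt{45334} \approx 425.84$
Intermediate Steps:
$R{\left(t,J \right)} = 594 t$ ($R{\left(t,J \right)} = 2 t 297 = 594 t$)
$\sqrt{R{\left(56 + E,-421 \right)} + 124312} = \sqrt{594 \left(56 + 40\right) + 124312} = \sqrt{594 \cdot 96 + 124312} = \sqrt{57024 + 124312} = \sqrt{181336} = 2 \sqrt{45334}$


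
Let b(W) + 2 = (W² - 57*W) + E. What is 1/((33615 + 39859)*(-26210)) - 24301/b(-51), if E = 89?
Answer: -9359547356227/2154918211260 ≈ -4.3433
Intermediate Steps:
b(W) = 87 + W² - 57*W (b(W) = -2 + ((W² - 57*W) + 89) = -2 + (89 + W² - 57*W) = 87 + W² - 57*W)
1/((33615 + 39859)*(-26210)) - 24301/b(-51) = 1/((33615 + 39859)*(-26210)) - 24301/(87 + (-51)² - 57*(-51)) = -1/26210/73474 - 24301/(87 + 2601 + 2907) = (1/73474)*(-1/26210) - 24301/5595 = -1/1925753540 - 24301*1/5595 = -1/1925753540 - 24301/5595 = -9359547356227/2154918211260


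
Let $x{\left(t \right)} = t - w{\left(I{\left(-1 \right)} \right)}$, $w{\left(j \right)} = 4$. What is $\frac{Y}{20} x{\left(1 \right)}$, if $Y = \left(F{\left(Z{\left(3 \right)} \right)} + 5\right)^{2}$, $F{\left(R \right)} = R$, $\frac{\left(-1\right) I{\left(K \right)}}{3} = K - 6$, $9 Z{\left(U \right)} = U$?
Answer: $- \frac{64}{15} \approx -4.2667$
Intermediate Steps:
$Z{\left(U \right)} = \frac{U}{9}$
$I{\left(K \right)} = 18 - 3 K$ ($I{\left(K \right)} = - 3 \left(K - 6\right) = - 3 \left(-6 + K\right) = 18 - 3 K$)
$x{\left(t \right)} = -4 + t$ ($x{\left(t \right)} = t - 4 = -4 + t$)
$Y = \frac{256}{9}$ ($Y = \left(\frac{1}{9} \cdot 3 + 5\right)^{2} = \left(\frac{1}{3} + 5\right)^{2} = \left(\frac{16}{3}\right)^{2} = \frac{256}{9} \approx 28.444$)
$\frac{Y}{20} x{\left(1 \right)} = \frac{256}{9 \cdot 20} \left(-4 + 1\right) = \frac{256}{9} \cdot \frac{1}{20} \left(-3\right) = \frac{64}{45} \left(-3\right) = - \frac{64}{15}$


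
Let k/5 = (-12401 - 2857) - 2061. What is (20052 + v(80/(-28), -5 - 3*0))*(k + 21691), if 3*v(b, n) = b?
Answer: -3904179584/3 ≈ -1.3014e+9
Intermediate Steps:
v(b, n) = b/3
k = -86595 (k = 5*((-12401 - 2857) - 2061) = 5*(-15258 - 2061) = 5*(-17319) = -86595)
(20052 + v(80/(-28), -5 - 3*0))*(k + 21691) = (20052 + (80/(-28))/3)*(-86595 + 21691) = (20052 + (80*(-1/28))/3)*(-64904) = (20052 + (⅓)*(-20/7))*(-64904) = (20052 - 20/21)*(-64904) = (421072/21)*(-64904) = -3904179584/3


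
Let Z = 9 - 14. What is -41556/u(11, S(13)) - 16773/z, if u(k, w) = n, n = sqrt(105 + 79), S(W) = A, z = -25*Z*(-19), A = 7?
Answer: 16773/2375 - 10389*sqrt(46)/23 ≈ -3056.5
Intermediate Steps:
Z = -5
z = -2375 (z = -25*(-5)*(-19) = 125*(-19) = -2375)
S(W) = 7
n = 2*sqrt(46) (n = sqrt(184) = 2*sqrt(46) ≈ 13.565)
u(k, w) = 2*sqrt(46)
-41556/u(11, S(13)) - 16773/z = -41556*sqrt(46)/92 - 16773/(-2375) = -10389*sqrt(46)/23 - 16773*(-1/2375) = -10389*sqrt(46)/23 + 16773/2375 = 16773/2375 - 10389*sqrt(46)/23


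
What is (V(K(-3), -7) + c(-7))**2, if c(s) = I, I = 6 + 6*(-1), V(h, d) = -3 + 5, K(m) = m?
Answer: 4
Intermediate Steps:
V(h, d) = 2
I = 0 (I = 6 - 6 = 0)
c(s) = 0
(V(K(-3), -7) + c(-7))**2 = (2 + 0)**2 = 2**2 = 4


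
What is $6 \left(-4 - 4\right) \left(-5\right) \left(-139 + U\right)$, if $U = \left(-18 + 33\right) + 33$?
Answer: $-21840$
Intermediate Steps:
$U = 48$ ($U = 15 + 33 = 48$)
$6 \left(-4 - 4\right) \left(-5\right) \left(-139 + U\right) = 6 \left(-4 - 4\right) \left(-5\right) \left(-139 + 48\right) = 6 \left(-4 - 4\right) \left(-5\right) \left(-91\right) = 6 \left(-8\right) \left(-5\right) \left(-91\right) = \left(-48\right) \left(-5\right) \left(-91\right) = 240 \left(-91\right) = -21840$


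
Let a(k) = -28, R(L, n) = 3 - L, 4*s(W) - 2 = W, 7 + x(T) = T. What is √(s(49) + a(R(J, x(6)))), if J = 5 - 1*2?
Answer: I*√61/2 ≈ 3.9051*I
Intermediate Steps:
x(T) = -7 + T
s(W) = ½ + W/4
J = 3 (J = 5 - 2 = 3)
√(s(49) + a(R(J, x(6)))) = √((½ + (¼)*49) - 28) = √((½ + 49/4) - 28) = √(51/4 - 28) = √(-61/4) = I*√61/2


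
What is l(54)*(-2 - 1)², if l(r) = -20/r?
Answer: -10/3 ≈ -3.3333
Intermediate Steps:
l(54)*(-2 - 1)² = (-20/54)*(-2 - 1)² = -20*1/54*(-3)² = -10/27*9 = -10/3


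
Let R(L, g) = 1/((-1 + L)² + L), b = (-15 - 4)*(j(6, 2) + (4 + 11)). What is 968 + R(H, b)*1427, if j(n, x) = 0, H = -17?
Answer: 298603/307 ≈ 972.65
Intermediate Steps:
b = -285 (b = (-15 - 4)*(0 + (4 + 11)) = -19*(0 + 15) = -19*15 = -285)
R(L, g) = 1/(L + (-1 + L)²)
968 + R(H, b)*1427 = 968 + 1427/(-17 + (-1 - 17)²) = 968 + 1427/(-17 + (-18)²) = 968 + 1427/(-17 + 324) = 968 + 1427/307 = 298603/307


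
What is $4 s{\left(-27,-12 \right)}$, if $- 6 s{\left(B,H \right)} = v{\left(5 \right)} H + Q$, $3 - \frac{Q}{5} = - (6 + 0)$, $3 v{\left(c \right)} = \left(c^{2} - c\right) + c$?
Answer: $\frac{110}{3} \approx 36.667$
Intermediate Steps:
$v{\left(c \right)} = \frac{c^{2}}{3}$ ($v{\left(c \right)} = \frac{\left(c^{2} - c\right) + c}{3} = \frac{c^{2}}{3}$)
$Q = 45$ ($Q = 15 - 5 \left(- (6 + 0)\right) = 15 - 5 \left(\left(-1\right) 6\right) = 15 - -30 = 15 + 30 = 45$)
$s{\left(B,H \right)} = - \frac{15}{2} - \frac{25 H}{18}$ ($s{\left(B,H \right)} = - \frac{\frac{5^{2}}{3} H + 45}{6} = - \frac{\frac{1}{3} \cdot 25 H + 45}{6} = - \frac{\frac{25 H}{3} + 45}{6} = - \frac{45 + \frac{25 H}{3}}{6} = - \frac{15}{2} - \frac{25 H}{18}$)
$4 s{\left(-27,-12 \right)} = 4 \left(- \frac{15}{2} - - \frac{50}{3}\right) = 4 \left(- \frac{15}{2} + \frac{50}{3}\right) = 4 \cdot \frac{55}{6} = \frac{110}{3}$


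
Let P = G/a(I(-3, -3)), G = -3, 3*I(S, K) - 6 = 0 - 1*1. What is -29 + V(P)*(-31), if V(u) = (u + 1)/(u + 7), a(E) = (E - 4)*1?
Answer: -1089/29 ≈ -37.552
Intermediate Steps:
I(S, K) = 5/3 (I(S, K) = 2 + (0 - 1*1)/3 = 2 + (0 - 1)/3 = 2 + (1/3)*(-1) = 2 - 1/3 = 5/3)
a(E) = -4 + E (a(E) = (-4 + E)*1 = -4 + E)
P = 9/7 (P = -3/(-4 + 5/3) = -3/(-7/3) = -3*(-3/7) = 9/7 ≈ 1.2857)
V(u) = (1 + u)/(7 + u)
-29 + V(P)*(-31) = -29 + ((1 + 9/7)/(7 + 9/7))*(-31) = -29 + ((16/7)/(58/7))*(-31) = -29 + ((7/58)*(16/7))*(-31) = -29 + (8/29)*(-31) = -29 - 248/29 = -1089/29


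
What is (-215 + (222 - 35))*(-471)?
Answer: 13188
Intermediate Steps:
(-215 + (222 - 35))*(-471) = (-215 + 187)*(-471) = -28*(-471) = 13188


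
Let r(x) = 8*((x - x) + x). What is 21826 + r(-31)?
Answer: 21578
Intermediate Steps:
r(x) = 8*x (r(x) = 8*(0 + x) = 8*x)
21826 + r(-31) = 21826 + 8*(-31) = 21826 - 248 = 21578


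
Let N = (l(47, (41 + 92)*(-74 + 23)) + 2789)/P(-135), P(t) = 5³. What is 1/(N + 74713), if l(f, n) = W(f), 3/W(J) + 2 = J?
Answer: 1875/140128711 ≈ 1.3381e-5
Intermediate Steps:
W(J) = 3/(-2 + J)
l(f, n) = 3/(-2 + f)
P(t) = 125
N = 41836/1875 (N = (3/(-2 + 47) + 2789)/125 = (3/45 + 2789)*(1/125) = (3*(1/45) + 2789)*(1/125) = (1/15 + 2789)*(1/125) = (41836/15)*(1/125) = 41836/1875 ≈ 22.313)
1/(N + 74713) = 1/(41836/1875 + 74713) = 1/(140128711/1875) = 1875/140128711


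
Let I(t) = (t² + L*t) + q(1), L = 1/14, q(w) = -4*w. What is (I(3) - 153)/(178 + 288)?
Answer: -2069/6524 ≈ -0.31714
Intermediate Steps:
L = 1/14 ≈ 0.071429
I(t) = -4 + t² + t/14 (I(t) = (t² + t/14) - 4*1 = (t² + t/14) - 4 = -4 + t² + t/14)
(I(3) - 153)/(178 + 288) = ((-4 + 3² + (1/14)*3) - 153)/(178 + 288) = ((-4 + 9 + 3/14) - 153)/466 = (73/14 - 153)*(1/466) = -2069/14*1/466 = -2069/6524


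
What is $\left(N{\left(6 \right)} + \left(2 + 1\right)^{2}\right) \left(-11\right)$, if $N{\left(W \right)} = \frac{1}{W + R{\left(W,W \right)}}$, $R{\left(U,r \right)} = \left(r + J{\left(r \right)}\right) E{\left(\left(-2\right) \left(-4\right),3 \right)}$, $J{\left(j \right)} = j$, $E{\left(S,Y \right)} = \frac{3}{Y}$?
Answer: $- \frac{1793}{18} \approx -99.611$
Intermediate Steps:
$R{\left(U,r \right)} = 2 r$ ($R{\left(U,r \right)} = \left(r + r\right) \frac{3}{3} = 2 r 3 \cdot \frac{1}{3} = 2 r 1 = 2 r$)
$N{\left(W \right)} = \frac{1}{3 W}$ ($N{\left(W \right)} = \frac{1}{W + 2 W} = \frac{1}{3 W}$)
$\left(N{\left(6 \right)} + \left(2 + 1\right)^{2}\right) \left(-11\right) = \left(\frac{1}{3 \cdot 6} + \left(2 + 1\right)^{2}\right) \left(-11\right) = \left(\frac{1}{3} \cdot \frac{1}{6} + 3^{2}\right) \left(-11\right) = \left(\frac{1}{18} + 9\right) \left(-11\right) = \frac{163}{18} \left(-11\right) = - \frac{1793}{18}$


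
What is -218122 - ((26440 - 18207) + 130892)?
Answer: -357247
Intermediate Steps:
-218122 - ((26440 - 18207) + 130892) = -218122 - (8233 + 130892) = -218122 - 1*139125 = -218122 - 139125 = -357247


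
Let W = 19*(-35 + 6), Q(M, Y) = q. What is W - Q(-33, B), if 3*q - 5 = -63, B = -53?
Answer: -1595/3 ≈ -531.67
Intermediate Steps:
q = -58/3 (q = 5/3 + (⅓)*(-63) = 5/3 - 21 = -58/3 ≈ -19.333)
Q(M, Y) = -58/3
W = -551 (W = 19*(-29) = -551)
W - Q(-33, B) = -551 - 1*(-58/3) = -551 + 58/3 = -1595/3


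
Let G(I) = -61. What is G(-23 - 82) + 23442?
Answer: 23381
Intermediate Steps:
G(-23 - 82) + 23442 = -61 + 23442 = 23381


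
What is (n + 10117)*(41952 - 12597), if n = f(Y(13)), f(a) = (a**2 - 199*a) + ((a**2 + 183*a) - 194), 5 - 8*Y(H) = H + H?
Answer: 9373667955/32 ≈ 2.9293e+8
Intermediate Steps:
Y(H) = 5/8 - H/4 (Y(H) = 5/8 - (H + H)/8 = 5/8 - H/4)
f(a) = -194 - 16*a + 2*a**2 (f(a) = (a**2 - 199*a) + (-194 + a**2 + 183*a) = -194 - 16*a + 2*a**2)
n = -4423/32 (n = -194 - 16*(5/8 - 1/4*13) + 2*(5/8 - 1/4*13)**2 = -194 - 16*(5/8 - 13/4) + 2*(5/8 - 13/4)**2 = -194 - 16*(-21/8) + 2*(-21/8)**2 = -194 + 42 + 2*(441/64) = -194 + 42 + 441/32 = -4423/32 ≈ -138.22)
(n + 10117)*(41952 - 12597) = (-4423/32 + 10117)*(41952 - 12597) = (319321/32)*29355 = 9373667955/32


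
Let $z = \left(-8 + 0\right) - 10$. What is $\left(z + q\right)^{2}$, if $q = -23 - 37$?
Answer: $6084$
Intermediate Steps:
$q = -60$
$z = -18$ ($z = -8 - 10 = -18$)
$\left(z + q\right)^{2} = \left(-18 - 60\right)^{2} = \left(-78\right)^{2} = 6084$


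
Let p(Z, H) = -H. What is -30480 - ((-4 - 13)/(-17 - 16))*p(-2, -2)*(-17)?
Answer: -1005262/33 ≈ -30463.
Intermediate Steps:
-30480 - ((-4 - 13)/(-17 - 16))*p(-2, -2)*(-17) = -30480 - ((-4 - 13)/(-17 - 16))*(-1*(-2))*(-17) = -30480 - -17/(-33)*2*(-17) = -30480 - -17*(-1/33)*2*(-17) = -30480 - (17/33)*2*(-17) = -30480 - 34*(-17)/33 = -30480 - 1*(-578/33) = -30480 + 578/33 = -1005262/33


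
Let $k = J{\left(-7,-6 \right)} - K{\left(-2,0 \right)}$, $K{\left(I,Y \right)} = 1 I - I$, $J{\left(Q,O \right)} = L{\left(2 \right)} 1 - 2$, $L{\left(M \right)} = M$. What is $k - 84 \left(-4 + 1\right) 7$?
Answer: $1764$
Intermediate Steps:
$J{\left(Q,O \right)} = 0$ ($J{\left(Q,O \right)} = 2 \cdot 1 - 2 = 2 - 2 = 0$)
$K{\left(I,Y \right)} = 0$ ($K{\left(I,Y \right)} = I - I = 0$)
$k = 0$ ($k = 0 - 0 = 0 + 0 = 0$)
$k - 84 \left(-4 + 1\right) 7 = 0 - 84 \left(-4 + 1\right) 7 = 0 - 84 \left(\left(-3\right) 7\right) = 0 - -1764 = 0 + 1764 = 1764$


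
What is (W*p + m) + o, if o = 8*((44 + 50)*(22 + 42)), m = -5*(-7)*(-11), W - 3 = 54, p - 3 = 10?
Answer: 48484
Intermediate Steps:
p = 13 (p = 3 + 10 = 13)
W = 57 (W = 3 + 54 = 57)
m = -385 (m = 35*(-11) = -385)
o = 48128 (o = 8*(94*64) = 8*6016 = 48128)
(W*p + m) + o = (57*13 - 385) + 48128 = (741 - 385) + 48128 = 356 + 48128 = 48484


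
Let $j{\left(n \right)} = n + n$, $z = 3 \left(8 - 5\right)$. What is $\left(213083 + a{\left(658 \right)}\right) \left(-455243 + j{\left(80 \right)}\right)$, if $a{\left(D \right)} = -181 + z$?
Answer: $-96892176613$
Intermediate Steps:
$z = 9$ ($z = 3 \cdot 3 = 9$)
$j{\left(n \right)} = 2 n$
$a{\left(D \right)} = -172$ ($a{\left(D \right)} = -181 + 9 = -172$)
$\left(213083 + a{\left(658 \right)}\right) \left(-455243 + j{\left(80 \right)}\right) = \left(213083 - 172\right) \left(-455243 + 2 \cdot 80\right) = 212911 \left(-455243 + 160\right) = 212911 \left(-455083\right) = -96892176613$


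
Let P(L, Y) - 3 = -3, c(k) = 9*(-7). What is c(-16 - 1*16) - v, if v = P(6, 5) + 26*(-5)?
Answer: 67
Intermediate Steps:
c(k) = -63
P(L, Y) = 0 (P(L, Y) = 3 - 3 = 0)
v = -130 (v = 0 + 26*(-5) = 0 - 130 = -130)
c(-16 - 1*16) - v = -63 - 1*(-130) = -63 + 130 = 67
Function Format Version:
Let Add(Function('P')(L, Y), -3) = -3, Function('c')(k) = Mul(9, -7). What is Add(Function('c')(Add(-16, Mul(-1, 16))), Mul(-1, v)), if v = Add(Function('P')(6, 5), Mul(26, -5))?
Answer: 67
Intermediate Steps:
Function('c')(k) = -63
Function('P')(L, Y) = 0 (Function('P')(L, Y) = Add(3, -3) = 0)
v = -130 (v = Add(0, Mul(26, -5)) = Add(0, -130) = -130)
Add(Function('c')(Add(-16, Mul(-1, 16))), Mul(-1, v)) = Add(-63, Mul(-1, -130)) = Add(-63, 130) = 67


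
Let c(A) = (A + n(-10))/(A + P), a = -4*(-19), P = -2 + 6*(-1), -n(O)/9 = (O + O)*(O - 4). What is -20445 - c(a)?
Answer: -346954/17 ≈ -20409.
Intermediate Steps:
n(O) = -18*O*(-4 + O) (n(O) = -9*(O + O)*(O - 4) = -9*2*O*(-4 + O) = -18*O*(-4 + O))
P = -8 (P = -2 - 6 = -8)
a = 76
c(A) = (-2520 + A)/(-8 + A) (c(A) = (A + 18*(-10)*(4 - 1*(-10)))/(A - 8) = (A + 18*(-10)*(4 + 10))/(-8 + A) = (A + 18*(-10)*14)/(-8 + A) = (A - 2520)/(-8 + A) = (-2520 + A)/(-8 + A))
-20445 - c(a) = -20445 - (-2520 + 76)/(-8 + 76) = -20445 - (-2444)/68 = -20445 - 1*(-611/17) = -20445 + 611/17 = -346954/17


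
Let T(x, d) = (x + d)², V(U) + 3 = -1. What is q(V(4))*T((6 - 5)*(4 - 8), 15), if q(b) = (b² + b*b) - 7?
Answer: 3025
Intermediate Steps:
V(U) = -4 (V(U) = -3 - 1 = -4)
q(b) = -7 + 2*b² (q(b) = (b² + b²) - 7 = 2*b² - 7 = -7 + 2*b²)
T(x, d) = (d + x)²
q(V(4))*T((6 - 5)*(4 - 8), 15) = (-7 + 2*(-4)²)*(15 + (6 - 5)*(4 - 8))² = (-7 + 2*16)*(15 + 1*(-4))² = (-7 + 32)*(15 - 4)² = 25*11² = 25*121 = 3025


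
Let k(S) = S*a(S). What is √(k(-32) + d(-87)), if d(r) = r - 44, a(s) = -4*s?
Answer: I*√4227 ≈ 65.015*I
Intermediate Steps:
d(r) = -44 + r
k(S) = -4*S² (k(S) = S*(-4*S) = -4*S²)
√(k(-32) + d(-87)) = √(-4*(-32)² + (-44 - 87)) = √(-4*1024 - 131) = √(-4096 - 131) = √(-4227) = I*√4227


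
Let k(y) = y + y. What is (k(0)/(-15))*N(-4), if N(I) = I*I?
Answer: 0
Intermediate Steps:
k(y) = 2*y
N(I) = I**2
(k(0)/(-15))*N(-4) = ((2*0)/(-15))*(-4)**2 = (0*(-1/15))*16 = 0*16 = 0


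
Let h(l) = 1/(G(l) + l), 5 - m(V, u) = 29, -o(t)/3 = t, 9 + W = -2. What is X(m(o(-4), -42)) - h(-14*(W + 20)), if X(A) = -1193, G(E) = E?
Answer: -300635/252 ≈ -1193.0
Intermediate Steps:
W = -11 (W = -9 - 2 = -11)
o(t) = -3*t
m(V, u) = -24 (m(V, u) = 5 - 1*29 = 5 - 29 = -24)
h(l) = 1/(2*l) (h(l) = 1/(l + l) = 1/(2*l))
X(m(o(-4), -42)) - h(-14*(W + 20)) = -1193 - 1/(2*((-14*(-11 + 20)))) = -1193 - 1/(2*((-14*9))) = -1193 - 1/(2*(-126)) = -1193 - (-1)/(2*126) = -1193 - 1*(-1/252) = -1193 + 1/252 = -300635/252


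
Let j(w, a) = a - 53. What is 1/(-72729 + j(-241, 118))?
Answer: -1/72664 ≈ -1.3762e-5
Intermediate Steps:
j(w, a) = -53 + a
1/(-72729 + j(-241, 118)) = 1/(-72729 + (-53 + 118)) = 1/(-72729 + 65) = 1/(-72664) = -1/72664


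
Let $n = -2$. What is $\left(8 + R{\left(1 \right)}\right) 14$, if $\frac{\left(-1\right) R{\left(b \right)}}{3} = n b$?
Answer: $196$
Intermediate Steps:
$R{\left(b \right)} = 6 b$ ($R{\left(b \right)} = - 3 \left(- 2 b\right) = 6 b$)
$\left(8 + R{\left(1 \right)}\right) 14 = \left(8 + 6 \cdot 1\right) 14 = \left(8 + 6\right) 14 = 14 \cdot 14 = 196$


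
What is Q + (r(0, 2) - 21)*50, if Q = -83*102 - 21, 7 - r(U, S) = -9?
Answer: -8737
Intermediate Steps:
r(U, S) = 16 (r(U, S) = 7 - 1*(-9) = 7 + 9 = 16)
Q = -8487 (Q = -8466 - 21 = -8487)
Q + (r(0, 2) - 21)*50 = -8487 + (16 - 21)*50 = -8487 - 5*50 = -8487 - 250 = -8737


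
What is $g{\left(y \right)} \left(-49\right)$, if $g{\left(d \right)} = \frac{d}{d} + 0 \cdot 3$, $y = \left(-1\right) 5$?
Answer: $-49$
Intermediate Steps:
$y = -5$
$g{\left(d \right)} = 1$ ($g{\left(d \right)} = 1 + 0 = 1$)
$g{\left(y \right)} \left(-49\right) = 1 \left(-49\right) = -49$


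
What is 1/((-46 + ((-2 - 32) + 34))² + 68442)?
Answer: 1/70558 ≈ 1.4173e-5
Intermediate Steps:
1/((-46 + ((-2 - 32) + 34))² + 68442) = 1/((-46 + (-34 + 34))² + 68442) = 1/((-46 + 0)² + 68442) = 1/((-46)² + 68442) = 1/(2116 + 68442) = 1/70558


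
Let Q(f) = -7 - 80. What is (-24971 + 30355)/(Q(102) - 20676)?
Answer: -5384/20763 ≈ -0.25931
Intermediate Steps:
Q(f) = -87
(-24971 + 30355)/(Q(102) - 20676) = (-24971 + 30355)/(-87 - 20676) = 5384/(-20763) = 5384*(-1/20763) = -5384/20763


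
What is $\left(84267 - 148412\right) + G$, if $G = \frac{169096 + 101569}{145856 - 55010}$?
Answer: $- \frac{5827046005}{90846} \approx -64142.0$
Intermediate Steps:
$G = \frac{270665}{90846} \approx 2.9794$
$\left(84267 - 148412\right) + G = \left(84267 - 148412\right) + \frac{270665}{90846} = -64145 + \frac{270665}{90846} = - \frac{5827046005}{90846}$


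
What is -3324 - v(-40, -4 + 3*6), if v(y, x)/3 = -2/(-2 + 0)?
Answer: -3327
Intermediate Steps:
v(y, x) = 3 (v(y, x) = 3*(-2/(-2 + 0)) = 3*(-2/(-2)) = 3*(-2*(-½)) = 3*1 = 3)
-3324 - v(-40, -4 + 3*6) = -3324 - 1*3 = -3324 - 3 = -3327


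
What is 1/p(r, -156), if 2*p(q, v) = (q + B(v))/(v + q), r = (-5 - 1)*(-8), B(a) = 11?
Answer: -216/59 ≈ -3.6610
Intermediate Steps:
r = 48 (r = -6*(-8) = 48)
p(q, v) = (11 + q)/(2*(q + v)) (p(q, v) = ((q + 11)/(v + q))/2 = ((11 + q)/(q + v))/2 = (11 + q)/(2*(q + v)))
1/p(r, -156) = 1/((11 + 48)/(2*(48 - 156))) = 1/((½)*59/(-108)) = 1/((½)*(-1/108)*59) = 1/(-59/216) = -216/59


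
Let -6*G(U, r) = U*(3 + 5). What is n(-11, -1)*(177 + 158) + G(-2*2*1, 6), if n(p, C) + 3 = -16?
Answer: -19079/3 ≈ -6359.7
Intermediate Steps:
G(U, r) = -4*U/3 (G(U, r) = -U*(3 + 5)/6 = -U*8/6 = -4*U/3)
n(p, C) = -19 (n(p, C) = -3 - 16 = -19)
n(-11, -1)*(177 + 158) + G(-2*2*1, 6) = -19*(177 + 158) - 4*(-2*2)/3 = -19*335 - (-16)/3 = -6365 - 4/3*(-4) = -6365 + 16/3 = -19079/3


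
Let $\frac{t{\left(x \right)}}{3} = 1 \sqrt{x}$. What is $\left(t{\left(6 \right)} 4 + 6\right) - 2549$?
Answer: $-2543 + 12 \sqrt{6} \approx -2513.6$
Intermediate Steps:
$t{\left(x \right)} = 3 \sqrt{x}$ ($t{\left(x \right)} = 3 \cdot 1 \sqrt{x} = 3 \sqrt{x}$)
$\left(t{\left(6 \right)} 4 + 6\right) - 2549 = \left(3 \sqrt{6} \cdot 4 + 6\right) - 2549 = \left(12 \sqrt{6} + 6\right) - 2549 = \left(6 + 12 \sqrt{6}\right) - 2549 = -2543 + 12 \sqrt{6}$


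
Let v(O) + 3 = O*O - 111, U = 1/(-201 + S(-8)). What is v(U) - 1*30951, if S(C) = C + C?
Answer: -1462819784/47089 ≈ -31065.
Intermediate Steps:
S(C) = 2*C
U = -1/217 (U = 1/(-201 + 2*(-8)) = 1/(-201 - 16) = 1/(-217) = -1/217 ≈ -0.0046083)
v(O) = -114 + O² (v(O) = -3 + (O*O - 111) = -3 + (O² - 111) = -3 + (-111 + O²) = -114 + O²)
v(U) - 1*30951 = (-114 + (-1/217)²) - 1*30951 = (-114 + 1/47089) - 30951 = -5368145/47089 - 30951 = -1462819784/47089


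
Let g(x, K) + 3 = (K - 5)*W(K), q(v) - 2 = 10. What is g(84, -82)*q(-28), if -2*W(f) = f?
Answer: -42840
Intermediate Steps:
q(v) = 12 (q(v) = 2 + 10 = 12)
W(f) = -f/2
g(x, K) = -3 - K*(-5 + K)/2 (g(x, K) = -3 + (K - 5)*(-K/2) = -3 + (-5 + K)*(-K/2) = -3 - K*(-5 + K)/2)
g(84, -82)*q(-28) = (-3 - ½*(-82)² + (5/2)*(-82))*12 = (-3 - ½*6724 - 205)*12 = (-3 - 3362 - 205)*12 = -3570*12 = -42840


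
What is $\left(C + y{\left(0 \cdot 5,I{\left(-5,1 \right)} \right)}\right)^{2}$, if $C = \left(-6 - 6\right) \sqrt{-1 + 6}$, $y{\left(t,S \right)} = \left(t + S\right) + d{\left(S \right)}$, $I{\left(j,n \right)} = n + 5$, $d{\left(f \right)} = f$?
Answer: $864 - 288 \sqrt{5} \approx 220.01$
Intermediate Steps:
$I{\left(j,n \right)} = 5 + n$
$y{\left(t,S \right)} = t + 2 S$ ($y{\left(t,S \right)} = \left(t + S\right) + S = \left(S + t\right) + S = t + 2 S$)
$C = - 12 \sqrt{5} \approx -26.833$
$\left(C + y{\left(0 \cdot 5,I{\left(-5,1 \right)} \right)}\right)^{2} = \left(- 12 \sqrt{5} + \left(0 \cdot 5 + 2 \left(5 + 1\right)\right)\right)^{2} = \left(- 12 \sqrt{5} + \left(0 + 2 \cdot 6\right)\right)^{2} = \left(- 12 \sqrt{5} + \left(0 + 12\right)\right)^{2} = \left(- 12 \sqrt{5} + 12\right)^{2} = \left(12 - 12 \sqrt{5}\right)^{2}$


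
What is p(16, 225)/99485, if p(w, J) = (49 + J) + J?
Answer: 499/99485 ≈ 0.0050158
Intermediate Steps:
p(w, J) = 49 + 2*J
p(16, 225)/99485 = (49 + 2*225)/99485 = (49 + 450)*(1/99485) = 499*(1/99485) = 499/99485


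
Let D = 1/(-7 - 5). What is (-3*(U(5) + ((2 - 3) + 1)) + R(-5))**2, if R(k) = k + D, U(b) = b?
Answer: 58081/144 ≈ 403.34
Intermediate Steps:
D = -1/12 (D = 1/(-12) = -1/12 ≈ -0.083333)
R(k) = -1/12 + k (R(k) = k - 1/12 = -1/12 + k)
(-3*(U(5) + ((2 - 3) + 1)) + R(-5))**2 = (-3*(5 + ((2 - 3) + 1)) + (-1/12 - 5))**2 = (-3*(5 + (-1 + 1)) - 61/12)**2 = (-3*(5 + 0) - 61/12)**2 = (-3*5 - 61/12)**2 = (-15 - 61/12)**2 = (-241/12)**2 = 58081/144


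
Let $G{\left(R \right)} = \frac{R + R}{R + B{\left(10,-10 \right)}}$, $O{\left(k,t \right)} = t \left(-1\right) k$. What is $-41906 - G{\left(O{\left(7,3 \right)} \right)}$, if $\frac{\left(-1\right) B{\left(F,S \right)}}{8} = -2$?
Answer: $- \frac{209572}{5} \approx -41914.0$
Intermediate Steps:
$B{\left(F,S \right)} = 16$ ($B{\left(F,S \right)} = \left(-8\right) \left(-2\right) = 16$)
$O{\left(k,t \right)} = - k t$ ($O{\left(k,t \right)} = - t k = - k t$)
$G{\left(R \right)} = \frac{2 R}{16 + R}$ ($G{\left(R \right)} = \frac{R + R}{R + 16} = \frac{2 R}{16 + R}$)
$-41906 - G{\left(O{\left(7,3 \right)} \right)} = -41906 - \frac{2 \left(\left(-1\right) 7 \cdot 3\right)}{16 - 7 \cdot 3} = -41906 - 2 \left(-21\right) \frac{1}{16 - 21} = -41906 - 2 \left(-21\right) \frac{1}{-5} = -41906 - 2 \left(-21\right) \left(- \frac{1}{5}\right) = -41906 - \frac{42}{5} = - \frac{209572}{5}$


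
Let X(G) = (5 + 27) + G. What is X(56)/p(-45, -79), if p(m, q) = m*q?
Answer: 88/3555 ≈ 0.024754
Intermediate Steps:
X(G) = 32 + G
X(56)/p(-45, -79) = (32 + 56)/((-45*(-79))) = 88/3555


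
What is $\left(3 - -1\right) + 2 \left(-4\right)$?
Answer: $-4$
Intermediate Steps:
$\left(3 - -1\right) + 2 \left(-4\right) = \left(3 + 1\right) - 8 = 4 - 8 = -4$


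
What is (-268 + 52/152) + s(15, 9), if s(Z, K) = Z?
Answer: -9601/38 ≈ -252.66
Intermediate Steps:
(-268 + 52/152) + s(15, 9) = (-268 + 52/152) + 15 = (-268 + 52*(1/152)) + 15 = (-268 + 13/38) + 15 = -10171/38 + 15 = -9601/38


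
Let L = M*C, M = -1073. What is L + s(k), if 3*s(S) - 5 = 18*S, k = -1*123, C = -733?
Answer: 2357318/3 ≈ 7.8577e+5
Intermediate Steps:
k = -123
s(S) = 5/3 + 6*S (s(S) = 5/3 + (18*S)/3 = 5/3 + 6*S)
L = 786509 (L = -1073*(-733) = 786509)
L + s(k) = 786509 + (5/3 + 6*(-123)) = 786509 + (5/3 - 738) = 786509 - 2209/3 = 2357318/3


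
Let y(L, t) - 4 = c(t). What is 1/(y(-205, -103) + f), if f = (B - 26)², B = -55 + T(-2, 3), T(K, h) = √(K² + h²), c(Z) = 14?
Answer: 1648/10778323 + 81*√13/21556646 ≈ 0.00016645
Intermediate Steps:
y(L, t) = 18 (y(L, t) = 4 + 14 = 18)
B = -55 + √13 (B = -55 + √((-2)² + 3²) = -55 + √(4 + 9) = -55 + √13 ≈ -51.394)
f = (-81 + √13)² (f = ((-55 + √13) - 26)² = (-81 + √13)² ≈ 5989.9)
1/(y(-205, -103) + f) = 1/(18 + (81 - √13)²)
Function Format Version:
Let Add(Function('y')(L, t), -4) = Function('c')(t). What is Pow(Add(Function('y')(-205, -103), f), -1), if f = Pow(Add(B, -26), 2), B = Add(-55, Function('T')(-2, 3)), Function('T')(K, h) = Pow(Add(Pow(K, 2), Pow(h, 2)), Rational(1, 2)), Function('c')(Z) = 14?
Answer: Add(Rational(1648, 10778323), Mul(Rational(81, 21556646), Pow(13, Rational(1, 2)))) ≈ 0.00016645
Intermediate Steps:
Function('y')(L, t) = 18 (Function('y')(L, t) = Add(4, 14) = 18)
B = Add(-55, Pow(13, Rational(1, 2))) (B = Add(-55, Pow(Add(Pow(-2, 2), Pow(3, 2)), Rational(1, 2))) = Add(-55, Pow(Add(4, 9), Rational(1, 2))) = Add(-55, Pow(13, Rational(1, 2))) ≈ -51.394)
f = Pow(Add(-81, Pow(13, Rational(1, 2))), 2) (f = Pow(Add(Add(-55, Pow(13, Rational(1, 2))), -26), 2) = Pow(Add(-81, Pow(13, Rational(1, 2))), 2) ≈ 5989.9)
Pow(Add(Function('y')(-205, -103), f), -1) = Pow(Add(18, Pow(Add(81, Mul(-1, Pow(13, Rational(1, 2)))), 2)), -1)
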